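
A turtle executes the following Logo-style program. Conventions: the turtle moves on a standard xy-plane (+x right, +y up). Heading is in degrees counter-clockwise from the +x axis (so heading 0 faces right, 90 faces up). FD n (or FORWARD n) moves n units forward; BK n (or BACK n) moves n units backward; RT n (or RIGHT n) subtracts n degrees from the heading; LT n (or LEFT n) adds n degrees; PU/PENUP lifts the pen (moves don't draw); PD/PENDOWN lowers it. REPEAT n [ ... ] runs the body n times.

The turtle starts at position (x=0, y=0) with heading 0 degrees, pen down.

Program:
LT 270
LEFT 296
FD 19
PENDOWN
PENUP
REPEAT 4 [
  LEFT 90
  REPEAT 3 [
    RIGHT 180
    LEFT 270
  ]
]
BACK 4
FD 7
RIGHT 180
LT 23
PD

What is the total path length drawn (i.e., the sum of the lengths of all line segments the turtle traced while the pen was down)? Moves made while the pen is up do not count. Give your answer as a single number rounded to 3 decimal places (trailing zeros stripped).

Executing turtle program step by step:
Start: pos=(0,0), heading=0, pen down
LT 270: heading 0 -> 270
LT 296: heading 270 -> 206
FD 19: (0,0) -> (-17.077,-8.329) [heading=206, draw]
PD: pen down
PU: pen up
REPEAT 4 [
  -- iteration 1/4 --
  LT 90: heading 206 -> 296
  REPEAT 3 [
    -- iteration 1/3 --
    RT 180: heading 296 -> 116
    LT 270: heading 116 -> 26
    -- iteration 2/3 --
    RT 180: heading 26 -> 206
    LT 270: heading 206 -> 116
    -- iteration 3/3 --
    RT 180: heading 116 -> 296
    LT 270: heading 296 -> 206
  ]
  -- iteration 2/4 --
  LT 90: heading 206 -> 296
  REPEAT 3 [
    -- iteration 1/3 --
    RT 180: heading 296 -> 116
    LT 270: heading 116 -> 26
    -- iteration 2/3 --
    RT 180: heading 26 -> 206
    LT 270: heading 206 -> 116
    -- iteration 3/3 --
    RT 180: heading 116 -> 296
    LT 270: heading 296 -> 206
  ]
  -- iteration 3/4 --
  LT 90: heading 206 -> 296
  REPEAT 3 [
    -- iteration 1/3 --
    RT 180: heading 296 -> 116
    LT 270: heading 116 -> 26
    -- iteration 2/3 --
    RT 180: heading 26 -> 206
    LT 270: heading 206 -> 116
    -- iteration 3/3 --
    RT 180: heading 116 -> 296
    LT 270: heading 296 -> 206
  ]
  -- iteration 4/4 --
  LT 90: heading 206 -> 296
  REPEAT 3 [
    -- iteration 1/3 --
    RT 180: heading 296 -> 116
    LT 270: heading 116 -> 26
    -- iteration 2/3 --
    RT 180: heading 26 -> 206
    LT 270: heading 206 -> 116
    -- iteration 3/3 --
    RT 180: heading 116 -> 296
    LT 270: heading 296 -> 206
  ]
]
BK 4: (-17.077,-8.329) -> (-13.482,-6.576) [heading=206, move]
FD 7: (-13.482,-6.576) -> (-19.773,-9.644) [heading=206, move]
RT 180: heading 206 -> 26
LT 23: heading 26 -> 49
PD: pen down
Final: pos=(-19.773,-9.644), heading=49, 1 segment(s) drawn

Segment lengths:
  seg 1: (0,0) -> (-17.077,-8.329), length = 19
Total = 19

Answer: 19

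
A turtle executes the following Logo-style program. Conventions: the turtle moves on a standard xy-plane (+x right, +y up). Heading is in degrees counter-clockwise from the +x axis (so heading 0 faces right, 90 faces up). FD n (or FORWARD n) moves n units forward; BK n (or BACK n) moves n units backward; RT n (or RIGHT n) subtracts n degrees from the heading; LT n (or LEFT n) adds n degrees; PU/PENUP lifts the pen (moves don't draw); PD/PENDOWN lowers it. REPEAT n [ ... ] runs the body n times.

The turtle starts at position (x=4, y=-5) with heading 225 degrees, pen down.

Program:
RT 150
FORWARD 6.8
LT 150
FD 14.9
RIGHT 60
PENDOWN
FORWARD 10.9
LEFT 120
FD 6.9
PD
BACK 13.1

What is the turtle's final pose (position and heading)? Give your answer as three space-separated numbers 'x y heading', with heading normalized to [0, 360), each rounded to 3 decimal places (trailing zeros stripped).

Executing turtle program step by step:
Start: pos=(4,-5), heading=225, pen down
RT 150: heading 225 -> 75
FD 6.8: (4,-5) -> (5.76,1.568) [heading=75, draw]
LT 150: heading 75 -> 225
FD 14.9: (5.76,1.568) -> (-4.776,-8.968) [heading=225, draw]
RT 60: heading 225 -> 165
PD: pen down
FD 10.9: (-4.776,-8.968) -> (-15.305,-6.146) [heading=165, draw]
LT 120: heading 165 -> 285
FD 6.9: (-15.305,-6.146) -> (-13.519,-12.811) [heading=285, draw]
PD: pen down
BK 13.1: (-13.519,-12.811) -> (-16.909,-0.158) [heading=285, draw]
Final: pos=(-16.909,-0.158), heading=285, 5 segment(s) drawn

Answer: -16.909 -0.158 285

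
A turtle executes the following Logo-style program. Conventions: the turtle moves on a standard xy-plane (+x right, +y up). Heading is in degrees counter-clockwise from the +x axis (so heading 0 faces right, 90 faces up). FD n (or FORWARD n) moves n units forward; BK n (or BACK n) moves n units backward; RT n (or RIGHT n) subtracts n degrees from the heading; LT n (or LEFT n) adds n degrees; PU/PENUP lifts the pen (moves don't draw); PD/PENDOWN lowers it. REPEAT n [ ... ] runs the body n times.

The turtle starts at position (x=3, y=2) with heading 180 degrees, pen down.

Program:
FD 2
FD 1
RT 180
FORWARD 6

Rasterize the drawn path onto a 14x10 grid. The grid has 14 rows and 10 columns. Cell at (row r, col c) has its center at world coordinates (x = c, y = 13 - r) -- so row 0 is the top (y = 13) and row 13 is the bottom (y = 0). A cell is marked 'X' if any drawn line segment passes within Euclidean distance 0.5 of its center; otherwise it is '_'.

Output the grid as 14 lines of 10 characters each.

Answer: __________
__________
__________
__________
__________
__________
__________
__________
__________
__________
__________
XXXXXXX___
__________
__________

Derivation:
Segment 0: (3,2) -> (1,2)
Segment 1: (1,2) -> (0,2)
Segment 2: (0,2) -> (6,2)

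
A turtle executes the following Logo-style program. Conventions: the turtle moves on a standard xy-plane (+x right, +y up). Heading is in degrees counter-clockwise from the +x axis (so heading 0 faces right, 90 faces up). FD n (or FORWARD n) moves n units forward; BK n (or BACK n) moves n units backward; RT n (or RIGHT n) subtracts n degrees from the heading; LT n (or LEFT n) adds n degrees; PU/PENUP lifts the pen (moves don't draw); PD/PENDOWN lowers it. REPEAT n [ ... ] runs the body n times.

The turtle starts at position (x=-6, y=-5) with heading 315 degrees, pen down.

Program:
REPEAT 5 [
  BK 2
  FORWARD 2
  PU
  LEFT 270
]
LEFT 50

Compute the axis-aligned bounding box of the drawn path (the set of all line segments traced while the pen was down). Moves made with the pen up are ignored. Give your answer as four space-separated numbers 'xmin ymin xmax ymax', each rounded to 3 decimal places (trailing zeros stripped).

Answer: -7.414 -5 -6 -3.586

Derivation:
Executing turtle program step by step:
Start: pos=(-6,-5), heading=315, pen down
REPEAT 5 [
  -- iteration 1/5 --
  BK 2: (-6,-5) -> (-7.414,-3.586) [heading=315, draw]
  FD 2: (-7.414,-3.586) -> (-6,-5) [heading=315, draw]
  PU: pen up
  LT 270: heading 315 -> 225
  -- iteration 2/5 --
  BK 2: (-6,-5) -> (-4.586,-3.586) [heading=225, move]
  FD 2: (-4.586,-3.586) -> (-6,-5) [heading=225, move]
  PU: pen up
  LT 270: heading 225 -> 135
  -- iteration 3/5 --
  BK 2: (-6,-5) -> (-4.586,-6.414) [heading=135, move]
  FD 2: (-4.586,-6.414) -> (-6,-5) [heading=135, move]
  PU: pen up
  LT 270: heading 135 -> 45
  -- iteration 4/5 --
  BK 2: (-6,-5) -> (-7.414,-6.414) [heading=45, move]
  FD 2: (-7.414,-6.414) -> (-6,-5) [heading=45, move]
  PU: pen up
  LT 270: heading 45 -> 315
  -- iteration 5/5 --
  BK 2: (-6,-5) -> (-7.414,-3.586) [heading=315, move]
  FD 2: (-7.414,-3.586) -> (-6,-5) [heading=315, move]
  PU: pen up
  LT 270: heading 315 -> 225
]
LT 50: heading 225 -> 275
Final: pos=(-6,-5), heading=275, 2 segment(s) drawn

Segment endpoints: x in {-7.414, -6}, y in {-5, -3.586}
xmin=-7.414, ymin=-5, xmax=-6, ymax=-3.586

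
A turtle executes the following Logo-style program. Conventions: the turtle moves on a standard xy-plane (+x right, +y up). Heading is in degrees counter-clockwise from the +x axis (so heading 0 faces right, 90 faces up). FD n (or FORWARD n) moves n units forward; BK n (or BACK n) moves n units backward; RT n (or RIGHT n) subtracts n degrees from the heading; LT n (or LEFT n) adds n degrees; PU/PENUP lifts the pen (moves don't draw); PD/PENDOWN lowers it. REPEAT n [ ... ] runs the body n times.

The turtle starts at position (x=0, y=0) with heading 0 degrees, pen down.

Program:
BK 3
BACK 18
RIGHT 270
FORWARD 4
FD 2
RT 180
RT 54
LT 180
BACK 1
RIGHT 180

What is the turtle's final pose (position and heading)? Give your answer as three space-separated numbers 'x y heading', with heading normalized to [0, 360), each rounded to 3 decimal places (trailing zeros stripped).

Answer: -21.809 5.412 216

Derivation:
Executing turtle program step by step:
Start: pos=(0,0), heading=0, pen down
BK 3: (0,0) -> (-3,0) [heading=0, draw]
BK 18: (-3,0) -> (-21,0) [heading=0, draw]
RT 270: heading 0 -> 90
FD 4: (-21,0) -> (-21,4) [heading=90, draw]
FD 2: (-21,4) -> (-21,6) [heading=90, draw]
RT 180: heading 90 -> 270
RT 54: heading 270 -> 216
LT 180: heading 216 -> 36
BK 1: (-21,6) -> (-21.809,5.412) [heading=36, draw]
RT 180: heading 36 -> 216
Final: pos=(-21.809,5.412), heading=216, 5 segment(s) drawn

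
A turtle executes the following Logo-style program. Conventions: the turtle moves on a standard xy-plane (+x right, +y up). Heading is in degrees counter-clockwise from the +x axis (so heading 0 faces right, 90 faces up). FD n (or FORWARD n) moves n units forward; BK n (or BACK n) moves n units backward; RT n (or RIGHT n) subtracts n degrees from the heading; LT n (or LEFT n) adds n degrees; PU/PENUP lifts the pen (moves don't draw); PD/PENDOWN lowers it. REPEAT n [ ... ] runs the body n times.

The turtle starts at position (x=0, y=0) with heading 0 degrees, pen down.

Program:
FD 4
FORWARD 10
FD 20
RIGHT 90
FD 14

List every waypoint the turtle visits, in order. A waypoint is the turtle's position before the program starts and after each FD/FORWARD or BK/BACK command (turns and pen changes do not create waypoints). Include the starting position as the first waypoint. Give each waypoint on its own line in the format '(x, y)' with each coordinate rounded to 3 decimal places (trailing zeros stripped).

Answer: (0, 0)
(4, 0)
(14, 0)
(34, 0)
(34, -14)

Derivation:
Executing turtle program step by step:
Start: pos=(0,0), heading=0, pen down
FD 4: (0,0) -> (4,0) [heading=0, draw]
FD 10: (4,0) -> (14,0) [heading=0, draw]
FD 20: (14,0) -> (34,0) [heading=0, draw]
RT 90: heading 0 -> 270
FD 14: (34,0) -> (34,-14) [heading=270, draw]
Final: pos=(34,-14), heading=270, 4 segment(s) drawn
Waypoints (5 total):
(0, 0)
(4, 0)
(14, 0)
(34, 0)
(34, -14)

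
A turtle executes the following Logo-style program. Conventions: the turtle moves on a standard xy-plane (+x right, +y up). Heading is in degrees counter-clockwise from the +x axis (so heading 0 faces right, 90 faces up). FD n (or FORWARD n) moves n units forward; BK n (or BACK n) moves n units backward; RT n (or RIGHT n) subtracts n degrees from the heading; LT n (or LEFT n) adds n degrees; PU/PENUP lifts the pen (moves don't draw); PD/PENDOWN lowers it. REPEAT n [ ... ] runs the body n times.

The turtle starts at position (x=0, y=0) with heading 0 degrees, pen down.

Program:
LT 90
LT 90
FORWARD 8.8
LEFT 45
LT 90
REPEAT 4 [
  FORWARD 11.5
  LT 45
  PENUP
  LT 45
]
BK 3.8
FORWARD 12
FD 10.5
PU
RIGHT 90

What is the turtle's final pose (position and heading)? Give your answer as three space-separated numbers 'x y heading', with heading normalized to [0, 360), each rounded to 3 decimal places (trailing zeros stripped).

Executing turtle program step by step:
Start: pos=(0,0), heading=0, pen down
LT 90: heading 0 -> 90
LT 90: heading 90 -> 180
FD 8.8: (0,0) -> (-8.8,0) [heading=180, draw]
LT 45: heading 180 -> 225
LT 90: heading 225 -> 315
REPEAT 4 [
  -- iteration 1/4 --
  FD 11.5: (-8.8,0) -> (-0.668,-8.132) [heading=315, draw]
  LT 45: heading 315 -> 0
  PU: pen up
  LT 45: heading 0 -> 45
  -- iteration 2/4 --
  FD 11.5: (-0.668,-8.132) -> (7.463,0) [heading=45, move]
  LT 45: heading 45 -> 90
  PU: pen up
  LT 45: heading 90 -> 135
  -- iteration 3/4 --
  FD 11.5: (7.463,0) -> (-0.668,8.132) [heading=135, move]
  LT 45: heading 135 -> 180
  PU: pen up
  LT 45: heading 180 -> 225
  -- iteration 4/4 --
  FD 11.5: (-0.668,8.132) -> (-8.8,0) [heading=225, move]
  LT 45: heading 225 -> 270
  PU: pen up
  LT 45: heading 270 -> 315
]
BK 3.8: (-8.8,0) -> (-11.487,2.687) [heading=315, move]
FD 12: (-11.487,2.687) -> (-3.002,-5.798) [heading=315, move]
FD 10.5: (-3.002,-5.798) -> (4.423,-13.223) [heading=315, move]
PU: pen up
RT 90: heading 315 -> 225
Final: pos=(4.423,-13.223), heading=225, 2 segment(s) drawn

Answer: 4.423 -13.223 225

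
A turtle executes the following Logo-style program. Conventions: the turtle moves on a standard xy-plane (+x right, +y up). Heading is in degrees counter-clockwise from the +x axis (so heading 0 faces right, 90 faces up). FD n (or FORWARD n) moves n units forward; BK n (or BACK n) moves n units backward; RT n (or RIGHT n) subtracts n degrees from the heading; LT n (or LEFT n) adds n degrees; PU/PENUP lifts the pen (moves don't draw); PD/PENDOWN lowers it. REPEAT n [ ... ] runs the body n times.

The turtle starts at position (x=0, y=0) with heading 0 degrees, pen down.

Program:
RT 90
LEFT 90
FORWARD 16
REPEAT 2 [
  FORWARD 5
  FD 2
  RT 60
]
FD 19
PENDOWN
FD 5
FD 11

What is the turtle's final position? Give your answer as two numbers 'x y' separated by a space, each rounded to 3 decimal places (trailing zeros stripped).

Executing turtle program step by step:
Start: pos=(0,0), heading=0, pen down
RT 90: heading 0 -> 270
LT 90: heading 270 -> 0
FD 16: (0,0) -> (16,0) [heading=0, draw]
REPEAT 2 [
  -- iteration 1/2 --
  FD 5: (16,0) -> (21,0) [heading=0, draw]
  FD 2: (21,0) -> (23,0) [heading=0, draw]
  RT 60: heading 0 -> 300
  -- iteration 2/2 --
  FD 5: (23,0) -> (25.5,-4.33) [heading=300, draw]
  FD 2: (25.5,-4.33) -> (26.5,-6.062) [heading=300, draw]
  RT 60: heading 300 -> 240
]
FD 19: (26.5,-6.062) -> (17,-22.517) [heading=240, draw]
PD: pen down
FD 5: (17,-22.517) -> (14.5,-26.847) [heading=240, draw]
FD 11: (14.5,-26.847) -> (9,-36.373) [heading=240, draw]
Final: pos=(9,-36.373), heading=240, 8 segment(s) drawn

Answer: 9 -36.373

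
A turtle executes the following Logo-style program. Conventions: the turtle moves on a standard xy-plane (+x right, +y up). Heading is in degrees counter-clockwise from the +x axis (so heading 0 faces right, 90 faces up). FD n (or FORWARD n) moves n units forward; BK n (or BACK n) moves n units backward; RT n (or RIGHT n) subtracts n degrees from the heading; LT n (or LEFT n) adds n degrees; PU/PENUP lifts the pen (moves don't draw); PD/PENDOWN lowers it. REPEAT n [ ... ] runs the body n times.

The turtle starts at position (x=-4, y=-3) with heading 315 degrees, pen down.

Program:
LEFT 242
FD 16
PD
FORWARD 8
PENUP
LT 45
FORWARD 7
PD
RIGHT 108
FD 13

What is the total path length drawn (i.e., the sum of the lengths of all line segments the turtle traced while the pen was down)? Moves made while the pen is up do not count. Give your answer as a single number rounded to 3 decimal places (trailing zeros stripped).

Executing turtle program step by step:
Start: pos=(-4,-3), heading=315, pen down
LT 242: heading 315 -> 197
FD 16: (-4,-3) -> (-19.301,-7.678) [heading=197, draw]
PD: pen down
FD 8: (-19.301,-7.678) -> (-26.951,-10.017) [heading=197, draw]
PU: pen up
LT 45: heading 197 -> 242
FD 7: (-26.951,-10.017) -> (-30.238,-16.198) [heading=242, move]
PD: pen down
RT 108: heading 242 -> 134
FD 13: (-30.238,-16.198) -> (-39.268,-6.846) [heading=134, draw]
Final: pos=(-39.268,-6.846), heading=134, 3 segment(s) drawn

Segment lengths:
  seg 1: (-4,-3) -> (-19.301,-7.678), length = 16
  seg 2: (-19.301,-7.678) -> (-26.951,-10.017), length = 8
  seg 3: (-30.238,-16.198) -> (-39.268,-6.846), length = 13
Total = 37

Answer: 37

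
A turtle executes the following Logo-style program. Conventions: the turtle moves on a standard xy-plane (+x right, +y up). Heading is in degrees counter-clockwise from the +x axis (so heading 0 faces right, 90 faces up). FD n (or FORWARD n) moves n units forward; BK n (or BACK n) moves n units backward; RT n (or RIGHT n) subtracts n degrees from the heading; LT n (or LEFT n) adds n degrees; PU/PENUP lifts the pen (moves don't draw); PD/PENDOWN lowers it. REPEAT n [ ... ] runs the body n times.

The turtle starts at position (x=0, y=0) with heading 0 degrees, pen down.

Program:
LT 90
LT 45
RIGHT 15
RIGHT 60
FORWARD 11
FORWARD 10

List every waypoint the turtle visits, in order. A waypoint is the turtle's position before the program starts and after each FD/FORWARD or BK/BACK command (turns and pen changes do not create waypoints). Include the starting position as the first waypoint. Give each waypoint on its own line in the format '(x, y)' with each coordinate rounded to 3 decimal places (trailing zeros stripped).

Executing turtle program step by step:
Start: pos=(0,0), heading=0, pen down
LT 90: heading 0 -> 90
LT 45: heading 90 -> 135
RT 15: heading 135 -> 120
RT 60: heading 120 -> 60
FD 11: (0,0) -> (5.5,9.526) [heading=60, draw]
FD 10: (5.5,9.526) -> (10.5,18.187) [heading=60, draw]
Final: pos=(10.5,18.187), heading=60, 2 segment(s) drawn
Waypoints (3 total):
(0, 0)
(5.5, 9.526)
(10.5, 18.187)

Answer: (0, 0)
(5.5, 9.526)
(10.5, 18.187)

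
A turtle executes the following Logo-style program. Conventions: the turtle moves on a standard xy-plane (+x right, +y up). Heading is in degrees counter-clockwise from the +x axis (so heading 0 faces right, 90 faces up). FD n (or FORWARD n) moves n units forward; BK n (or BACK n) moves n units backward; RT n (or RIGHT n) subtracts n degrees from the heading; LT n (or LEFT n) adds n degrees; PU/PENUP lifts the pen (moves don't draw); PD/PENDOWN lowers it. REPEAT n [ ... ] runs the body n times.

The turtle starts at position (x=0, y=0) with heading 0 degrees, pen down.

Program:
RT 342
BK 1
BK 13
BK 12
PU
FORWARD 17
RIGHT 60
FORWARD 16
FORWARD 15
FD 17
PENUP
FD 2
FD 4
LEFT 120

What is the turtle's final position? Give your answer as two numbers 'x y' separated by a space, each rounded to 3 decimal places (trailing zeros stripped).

Executing turtle program step by step:
Start: pos=(0,0), heading=0, pen down
RT 342: heading 0 -> 18
BK 1: (0,0) -> (-0.951,-0.309) [heading=18, draw]
BK 13: (-0.951,-0.309) -> (-13.315,-4.326) [heading=18, draw]
BK 12: (-13.315,-4.326) -> (-24.727,-8.034) [heading=18, draw]
PU: pen up
FD 17: (-24.727,-8.034) -> (-8.56,-2.781) [heading=18, move]
RT 60: heading 18 -> 318
FD 16: (-8.56,-2.781) -> (3.331,-13.487) [heading=318, move]
FD 15: (3.331,-13.487) -> (14.478,-23.524) [heading=318, move]
FD 17: (14.478,-23.524) -> (27.111,-34.899) [heading=318, move]
PU: pen up
FD 2: (27.111,-34.899) -> (28.598,-36.238) [heading=318, move]
FD 4: (28.598,-36.238) -> (31.57,-38.914) [heading=318, move]
LT 120: heading 318 -> 78
Final: pos=(31.57,-38.914), heading=78, 3 segment(s) drawn

Answer: 31.57 -38.914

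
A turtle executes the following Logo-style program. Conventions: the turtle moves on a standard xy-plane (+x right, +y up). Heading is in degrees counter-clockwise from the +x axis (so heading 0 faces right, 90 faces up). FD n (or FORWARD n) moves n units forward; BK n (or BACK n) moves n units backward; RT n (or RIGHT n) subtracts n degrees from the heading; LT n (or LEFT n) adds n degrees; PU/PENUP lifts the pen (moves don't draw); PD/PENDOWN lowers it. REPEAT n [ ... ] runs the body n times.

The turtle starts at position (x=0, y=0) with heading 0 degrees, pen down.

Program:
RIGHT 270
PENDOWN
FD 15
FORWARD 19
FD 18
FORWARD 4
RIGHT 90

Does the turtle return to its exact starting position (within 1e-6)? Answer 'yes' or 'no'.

Executing turtle program step by step:
Start: pos=(0,0), heading=0, pen down
RT 270: heading 0 -> 90
PD: pen down
FD 15: (0,0) -> (0,15) [heading=90, draw]
FD 19: (0,15) -> (0,34) [heading=90, draw]
FD 18: (0,34) -> (0,52) [heading=90, draw]
FD 4: (0,52) -> (0,56) [heading=90, draw]
RT 90: heading 90 -> 0
Final: pos=(0,56), heading=0, 4 segment(s) drawn

Start position: (0, 0)
Final position: (0, 56)
Distance = 56; >= 1e-6 -> NOT closed

Answer: no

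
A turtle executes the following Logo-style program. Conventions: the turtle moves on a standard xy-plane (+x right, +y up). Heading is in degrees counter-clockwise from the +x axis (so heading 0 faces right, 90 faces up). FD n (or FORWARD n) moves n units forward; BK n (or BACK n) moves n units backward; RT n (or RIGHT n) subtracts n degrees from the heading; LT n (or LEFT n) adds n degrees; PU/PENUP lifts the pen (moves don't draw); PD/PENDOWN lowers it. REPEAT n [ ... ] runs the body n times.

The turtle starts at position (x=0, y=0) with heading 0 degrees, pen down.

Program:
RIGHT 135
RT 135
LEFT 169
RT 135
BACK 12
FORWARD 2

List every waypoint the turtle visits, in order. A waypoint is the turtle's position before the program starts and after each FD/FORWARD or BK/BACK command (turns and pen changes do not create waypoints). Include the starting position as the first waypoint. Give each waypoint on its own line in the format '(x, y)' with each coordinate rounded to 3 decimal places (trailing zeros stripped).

Answer: (0, 0)
(6.71, -9.948)
(5.592, -8.29)

Derivation:
Executing turtle program step by step:
Start: pos=(0,0), heading=0, pen down
RT 135: heading 0 -> 225
RT 135: heading 225 -> 90
LT 169: heading 90 -> 259
RT 135: heading 259 -> 124
BK 12: (0,0) -> (6.71,-9.948) [heading=124, draw]
FD 2: (6.71,-9.948) -> (5.592,-8.29) [heading=124, draw]
Final: pos=(5.592,-8.29), heading=124, 2 segment(s) drawn
Waypoints (3 total):
(0, 0)
(6.71, -9.948)
(5.592, -8.29)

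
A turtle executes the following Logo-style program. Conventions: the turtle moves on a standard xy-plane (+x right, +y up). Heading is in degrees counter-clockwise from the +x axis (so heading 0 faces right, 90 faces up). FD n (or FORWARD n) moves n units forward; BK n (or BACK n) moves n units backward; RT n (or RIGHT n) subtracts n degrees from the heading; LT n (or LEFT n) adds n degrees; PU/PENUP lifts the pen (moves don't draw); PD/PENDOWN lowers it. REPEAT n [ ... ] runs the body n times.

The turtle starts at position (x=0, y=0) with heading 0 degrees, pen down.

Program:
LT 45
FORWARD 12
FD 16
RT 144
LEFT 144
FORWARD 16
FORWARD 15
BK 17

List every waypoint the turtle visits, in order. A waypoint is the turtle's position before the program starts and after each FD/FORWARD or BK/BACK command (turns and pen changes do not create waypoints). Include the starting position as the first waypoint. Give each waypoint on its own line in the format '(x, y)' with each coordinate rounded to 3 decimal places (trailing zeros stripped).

Answer: (0, 0)
(8.485, 8.485)
(19.799, 19.799)
(31.113, 31.113)
(41.719, 41.719)
(29.698, 29.698)

Derivation:
Executing turtle program step by step:
Start: pos=(0,0), heading=0, pen down
LT 45: heading 0 -> 45
FD 12: (0,0) -> (8.485,8.485) [heading=45, draw]
FD 16: (8.485,8.485) -> (19.799,19.799) [heading=45, draw]
RT 144: heading 45 -> 261
LT 144: heading 261 -> 45
FD 16: (19.799,19.799) -> (31.113,31.113) [heading=45, draw]
FD 15: (31.113,31.113) -> (41.719,41.719) [heading=45, draw]
BK 17: (41.719,41.719) -> (29.698,29.698) [heading=45, draw]
Final: pos=(29.698,29.698), heading=45, 5 segment(s) drawn
Waypoints (6 total):
(0, 0)
(8.485, 8.485)
(19.799, 19.799)
(31.113, 31.113)
(41.719, 41.719)
(29.698, 29.698)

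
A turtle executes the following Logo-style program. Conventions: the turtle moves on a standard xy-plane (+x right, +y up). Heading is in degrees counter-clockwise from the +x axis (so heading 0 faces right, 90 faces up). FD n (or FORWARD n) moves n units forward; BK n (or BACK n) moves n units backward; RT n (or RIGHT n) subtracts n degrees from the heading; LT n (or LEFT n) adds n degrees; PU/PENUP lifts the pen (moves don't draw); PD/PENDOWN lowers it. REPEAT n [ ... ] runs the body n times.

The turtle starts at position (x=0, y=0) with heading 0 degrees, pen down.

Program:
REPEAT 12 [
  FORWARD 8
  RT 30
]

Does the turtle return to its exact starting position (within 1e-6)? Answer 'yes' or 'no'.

Executing turtle program step by step:
Start: pos=(0,0), heading=0, pen down
REPEAT 12 [
  -- iteration 1/12 --
  FD 8: (0,0) -> (8,0) [heading=0, draw]
  RT 30: heading 0 -> 330
  -- iteration 2/12 --
  FD 8: (8,0) -> (14.928,-4) [heading=330, draw]
  RT 30: heading 330 -> 300
  -- iteration 3/12 --
  FD 8: (14.928,-4) -> (18.928,-10.928) [heading=300, draw]
  RT 30: heading 300 -> 270
  -- iteration 4/12 --
  FD 8: (18.928,-10.928) -> (18.928,-18.928) [heading=270, draw]
  RT 30: heading 270 -> 240
  -- iteration 5/12 --
  FD 8: (18.928,-18.928) -> (14.928,-25.856) [heading=240, draw]
  RT 30: heading 240 -> 210
  -- iteration 6/12 --
  FD 8: (14.928,-25.856) -> (8,-29.856) [heading=210, draw]
  RT 30: heading 210 -> 180
  -- iteration 7/12 --
  FD 8: (8,-29.856) -> (0,-29.856) [heading=180, draw]
  RT 30: heading 180 -> 150
  -- iteration 8/12 --
  FD 8: (0,-29.856) -> (-6.928,-25.856) [heading=150, draw]
  RT 30: heading 150 -> 120
  -- iteration 9/12 --
  FD 8: (-6.928,-25.856) -> (-10.928,-18.928) [heading=120, draw]
  RT 30: heading 120 -> 90
  -- iteration 10/12 --
  FD 8: (-10.928,-18.928) -> (-10.928,-10.928) [heading=90, draw]
  RT 30: heading 90 -> 60
  -- iteration 11/12 --
  FD 8: (-10.928,-10.928) -> (-6.928,-4) [heading=60, draw]
  RT 30: heading 60 -> 30
  -- iteration 12/12 --
  FD 8: (-6.928,-4) -> (0,0) [heading=30, draw]
  RT 30: heading 30 -> 0
]
Final: pos=(0,0), heading=0, 12 segment(s) drawn

Start position: (0, 0)
Final position: (0, 0)
Distance = 0; < 1e-6 -> CLOSED

Answer: yes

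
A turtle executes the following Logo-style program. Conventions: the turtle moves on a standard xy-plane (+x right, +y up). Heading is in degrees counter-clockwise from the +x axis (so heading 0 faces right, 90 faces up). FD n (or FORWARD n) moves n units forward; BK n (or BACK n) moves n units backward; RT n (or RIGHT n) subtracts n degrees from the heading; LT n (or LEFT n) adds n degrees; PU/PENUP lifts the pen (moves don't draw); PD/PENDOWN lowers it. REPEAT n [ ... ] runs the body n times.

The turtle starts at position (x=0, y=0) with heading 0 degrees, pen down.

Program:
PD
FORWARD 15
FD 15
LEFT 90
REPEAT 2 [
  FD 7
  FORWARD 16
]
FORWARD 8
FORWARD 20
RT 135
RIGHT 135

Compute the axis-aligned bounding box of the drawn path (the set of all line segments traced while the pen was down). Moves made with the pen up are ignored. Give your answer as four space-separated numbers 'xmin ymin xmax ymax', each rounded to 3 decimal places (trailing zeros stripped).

Answer: 0 0 30 74

Derivation:
Executing turtle program step by step:
Start: pos=(0,0), heading=0, pen down
PD: pen down
FD 15: (0,0) -> (15,0) [heading=0, draw]
FD 15: (15,0) -> (30,0) [heading=0, draw]
LT 90: heading 0 -> 90
REPEAT 2 [
  -- iteration 1/2 --
  FD 7: (30,0) -> (30,7) [heading=90, draw]
  FD 16: (30,7) -> (30,23) [heading=90, draw]
  -- iteration 2/2 --
  FD 7: (30,23) -> (30,30) [heading=90, draw]
  FD 16: (30,30) -> (30,46) [heading=90, draw]
]
FD 8: (30,46) -> (30,54) [heading=90, draw]
FD 20: (30,54) -> (30,74) [heading=90, draw]
RT 135: heading 90 -> 315
RT 135: heading 315 -> 180
Final: pos=(30,74), heading=180, 8 segment(s) drawn

Segment endpoints: x in {0, 15, 30}, y in {0, 7, 23, 30, 46, 54, 74}
xmin=0, ymin=0, xmax=30, ymax=74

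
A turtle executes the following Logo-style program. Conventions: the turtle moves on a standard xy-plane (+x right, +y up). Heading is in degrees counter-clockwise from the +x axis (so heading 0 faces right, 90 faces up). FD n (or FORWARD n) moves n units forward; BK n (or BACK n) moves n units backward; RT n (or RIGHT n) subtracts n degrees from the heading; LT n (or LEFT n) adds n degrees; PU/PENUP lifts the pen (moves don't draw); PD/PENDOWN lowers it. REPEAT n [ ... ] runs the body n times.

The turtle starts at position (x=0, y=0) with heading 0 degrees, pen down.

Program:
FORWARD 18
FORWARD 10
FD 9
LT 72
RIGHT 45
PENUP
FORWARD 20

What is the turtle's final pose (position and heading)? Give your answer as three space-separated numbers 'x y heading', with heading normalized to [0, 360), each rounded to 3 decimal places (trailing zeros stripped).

Executing turtle program step by step:
Start: pos=(0,0), heading=0, pen down
FD 18: (0,0) -> (18,0) [heading=0, draw]
FD 10: (18,0) -> (28,0) [heading=0, draw]
FD 9: (28,0) -> (37,0) [heading=0, draw]
LT 72: heading 0 -> 72
RT 45: heading 72 -> 27
PU: pen up
FD 20: (37,0) -> (54.82,9.08) [heading=27, move]
Final: pos=(54.82,9.08), heading=27, 3 segment(s) drawn

Answer: 54.82 9.08 27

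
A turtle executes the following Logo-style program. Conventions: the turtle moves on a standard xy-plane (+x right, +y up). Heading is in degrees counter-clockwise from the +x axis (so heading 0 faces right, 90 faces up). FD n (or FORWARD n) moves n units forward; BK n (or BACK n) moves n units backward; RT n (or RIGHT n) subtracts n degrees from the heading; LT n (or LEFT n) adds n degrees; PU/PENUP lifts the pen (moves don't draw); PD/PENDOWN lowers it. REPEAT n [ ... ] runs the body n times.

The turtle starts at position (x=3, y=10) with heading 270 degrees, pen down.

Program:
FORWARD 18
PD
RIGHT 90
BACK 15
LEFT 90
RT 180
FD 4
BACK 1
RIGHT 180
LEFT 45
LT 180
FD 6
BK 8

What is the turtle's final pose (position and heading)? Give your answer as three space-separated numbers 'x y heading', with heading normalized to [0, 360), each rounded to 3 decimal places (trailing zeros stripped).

Executing turtle program step by step:
Start: pos=(3,10), heading=270, pen down
FD 18: (3,10) -> (3,-8) [heading=270, draw]
PD: pen down
RT 90: heading 270 -> 180
BK 15: (3,-8) -> (18,-8) [heading=180, draw]
LT 90: heading 180 -> 270
RT 180: heading 270 -> 90
FD 4: (18,-8) -> (18,-4) [heading=90, draw]
BK 1: (18,-4) -> (18,-5) [heading=90, draw]
RT 180: heading 90 -> 270
LT 45: heading 270 -> 315
LT 180: heading 315 -> 135
FD 6: (18,-5) -> (13.757,-0.757) [heading=135, draw]
BK 8: (13.757,-0.757) -> (19.414,-6.414) [heading=135, draw]
Final: pos=(19.414,-6.414), heading=135, 6 segment(s) drawn

Answer: 19.414 -6.414 135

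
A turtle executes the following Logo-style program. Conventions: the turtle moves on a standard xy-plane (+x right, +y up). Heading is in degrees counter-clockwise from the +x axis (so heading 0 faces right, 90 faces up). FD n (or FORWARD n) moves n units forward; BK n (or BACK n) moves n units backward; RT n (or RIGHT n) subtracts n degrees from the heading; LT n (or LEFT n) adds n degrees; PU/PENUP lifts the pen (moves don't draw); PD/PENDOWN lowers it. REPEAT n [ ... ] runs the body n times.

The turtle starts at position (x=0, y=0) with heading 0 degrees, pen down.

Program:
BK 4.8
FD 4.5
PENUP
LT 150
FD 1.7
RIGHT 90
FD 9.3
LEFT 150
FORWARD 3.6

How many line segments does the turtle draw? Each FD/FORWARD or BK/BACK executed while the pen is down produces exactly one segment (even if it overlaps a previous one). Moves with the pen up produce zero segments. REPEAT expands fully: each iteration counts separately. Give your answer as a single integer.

Answer: 2

Derivation:
Executing turtle program step by step:
Start: pos=(0,0), heading=0, pen down
BK 4.8: (0,0) -> (-4.8,0) [heading=0, draw]
FD 4.5: (-4.8,0) -> (-0.3,0) [heading=0, draw]
PU: pen up
LT 150: heading 0 -> 150
FD 1.7: (-0.3,0) -> (-1.772,0.85) [heading=150, move]
RT 90: heading 150 -> 60
FD 9.3: (-1.772,0.85) -> (2.878,8.904) [heading=60, move]
LT 150: heading 60 -> 210
FD 3.6: (2.878,8.904) -> (-0.24,7.104) [heading=210, move]
Final: pos=(-0.24,7.104), heading=210, 2 segment(s) drawn
Segments drawn: 2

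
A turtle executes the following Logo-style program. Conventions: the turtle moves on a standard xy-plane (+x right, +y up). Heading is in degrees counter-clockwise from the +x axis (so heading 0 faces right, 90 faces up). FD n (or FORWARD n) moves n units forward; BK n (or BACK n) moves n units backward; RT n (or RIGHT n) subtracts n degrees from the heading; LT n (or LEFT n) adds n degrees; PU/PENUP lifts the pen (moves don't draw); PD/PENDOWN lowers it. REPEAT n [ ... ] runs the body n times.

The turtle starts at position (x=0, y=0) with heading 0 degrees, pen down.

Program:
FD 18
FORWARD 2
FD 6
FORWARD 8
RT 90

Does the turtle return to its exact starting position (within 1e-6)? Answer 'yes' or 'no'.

Executing turtle program step by step:
Start: pos=(0,0), heading=0, pen down
FD 18: (0,0) -> (18,0) [heading=0, draw]
FD 2: (18,0) -> (20,0) [heading=0, draw]
FD 6: (20,0) -> (26,0) [heading=0, draw]
FD 8: (26,0) -> (34,0) [heading=0, draw]
RT 90: heading 0 -> 270
Final: pos=(34,0), heading=270, 4 segment(s) drawn

Start position: (0, 0)
Final position: (34, 0)
Distance = 34; >= 1e-6 -> NOT closed

Answer: no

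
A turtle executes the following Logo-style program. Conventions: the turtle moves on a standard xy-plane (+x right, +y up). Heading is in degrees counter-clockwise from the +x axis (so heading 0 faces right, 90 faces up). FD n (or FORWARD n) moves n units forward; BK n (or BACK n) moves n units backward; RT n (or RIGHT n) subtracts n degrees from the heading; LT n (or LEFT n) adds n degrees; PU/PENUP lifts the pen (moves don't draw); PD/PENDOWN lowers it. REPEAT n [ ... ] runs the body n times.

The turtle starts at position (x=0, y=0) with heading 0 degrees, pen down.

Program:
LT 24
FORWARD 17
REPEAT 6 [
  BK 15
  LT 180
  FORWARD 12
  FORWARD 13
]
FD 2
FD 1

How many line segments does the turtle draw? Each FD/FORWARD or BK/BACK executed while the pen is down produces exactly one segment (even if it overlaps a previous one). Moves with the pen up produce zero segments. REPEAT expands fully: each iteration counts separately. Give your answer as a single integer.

Answer: 21

Derivation:
Executing turtle program step by step:
Start: pos=(0,0), heading=0, pen down
LT 24: heading 0 -> 24
FD 17: (0,0) -> (15.53,6.915) [heading=24, draw]
REPEAT 6 [
  -- iteration 1/6 --
  BK 15: (15.53,6.915) -> (1.827,0.813) [heading=24, draw]
  LT 180: heading 24 -> 204
  FD 12: (1.827,0.813) -> (-9.135,-4.067) [heading=204, draw]
  FD 13: (-9.135,-4.067) -> (-21.012,-9.355) [heading=204, draw]
  -- iteration 2/6 --
  BK 15: (-21.012,-9.355) -> (-7.308,-3.254) [heading=204, draw]
  LT 180: heading 204 -> 24
  FD 12: (-7.308,-3.254) -> (3.654,1.627) [heading=24, draw]
  FD 13: (3.654,1.627) -> (15.53,6.915) [heading=24, draw]
  -- iteration 3/6 --
  BK 15: (15.53,6.915) -> (1.827,0.813) [heading=24, draw]
  LT 180: heading 24 -> 204
  FD 12: (1.827,0.813) -> (-9.135,-4.067) [heading=204, draw]
  FD 13: (-9.135,-4.067) -> (-21.012,-9.355) [heading=204, draw]
  -- iteration 4/6 --
  BK 15: (-21.012,-9.355) -> (-7.308,-3.254) [heading=204, draw]
  LT 180: heading 204 -> 24
  FD 12: (-7.308,-3.254) -> (3.654,1.627) [heading=24, draw]
  FD 13: (3.654,1.627) -> (15.53,6.915) [heading=24, draw]
  -- iteration 5/6 --
  BK 15: (15.53,6.915) -> (1.827,0.813) [heading=24, draw]
  LT 180: heading 24 -> 204
  FD 12: (1.827,0.813) -> (-9.135,-4.067) [heading=204, draw]
  FD 13: (-9.135,-4.067) -> (-21.012,-9.355) [heading=204, draw]
  -- iteration 6/6 --
  BK 15: (-21.012,-9.355) -> (-7.308,-3.254) [heading=204, draw]
  LT 180: heading 204 -> 24
  FD 12: (-7.308,-3.254) -> (3.654,1.627) [heading=24, draw]
  FD 13: (3.654,1.627) -> (15.53,6.915) [heading=24, draw]
]
FD 2: (15.53,6.915) -> (17.357,7.728) [heading=24, draw]
FD 1: (17.357,7.728) -> (18.271,8.135) [heading=24, draw]
Final: pos=(18.271,8.135), heading=24, 21 segment(s) drawn
Segments drawn: 21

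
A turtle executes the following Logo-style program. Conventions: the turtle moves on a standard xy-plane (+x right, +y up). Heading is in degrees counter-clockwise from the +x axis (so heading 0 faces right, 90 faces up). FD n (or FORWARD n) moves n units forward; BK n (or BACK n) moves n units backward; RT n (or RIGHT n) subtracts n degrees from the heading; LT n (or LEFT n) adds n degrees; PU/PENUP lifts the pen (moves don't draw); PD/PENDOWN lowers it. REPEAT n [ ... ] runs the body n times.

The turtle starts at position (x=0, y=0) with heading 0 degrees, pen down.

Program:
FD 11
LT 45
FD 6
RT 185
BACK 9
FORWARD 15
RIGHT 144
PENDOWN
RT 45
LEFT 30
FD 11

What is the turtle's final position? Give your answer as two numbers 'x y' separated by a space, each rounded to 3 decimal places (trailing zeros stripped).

Answer: 15.979 10.007

Derivation:
Executing turtle program step by step:
Start: pos=(0,0), heading=0, pen down
FD 11: (0,0) -> (11,0) [heading=0, draw]
LT 45: heading 0 -> 45
FD 6: (11,0) -> (15.243,4.243) [heading=45, draw]
RT 185: heading 45 -> 220
BK 9: (15.243,4.243) -> (22.137,10.028) [heading=220, draw]
FD 15: (22.137,10.028) -> (10.646,0.386) [heading=220, draw]
RT 144: heading 220 -> 76
PD: pen down
RT 45: heading 76 -> 31
LT 30: heading 31 -> 61
FD 11: (10.646,0.386) -> (15.979,10.007) [heading=61, draw]
Final: pos=(15.979,10.007), heading=61, 5 segment(s) drawn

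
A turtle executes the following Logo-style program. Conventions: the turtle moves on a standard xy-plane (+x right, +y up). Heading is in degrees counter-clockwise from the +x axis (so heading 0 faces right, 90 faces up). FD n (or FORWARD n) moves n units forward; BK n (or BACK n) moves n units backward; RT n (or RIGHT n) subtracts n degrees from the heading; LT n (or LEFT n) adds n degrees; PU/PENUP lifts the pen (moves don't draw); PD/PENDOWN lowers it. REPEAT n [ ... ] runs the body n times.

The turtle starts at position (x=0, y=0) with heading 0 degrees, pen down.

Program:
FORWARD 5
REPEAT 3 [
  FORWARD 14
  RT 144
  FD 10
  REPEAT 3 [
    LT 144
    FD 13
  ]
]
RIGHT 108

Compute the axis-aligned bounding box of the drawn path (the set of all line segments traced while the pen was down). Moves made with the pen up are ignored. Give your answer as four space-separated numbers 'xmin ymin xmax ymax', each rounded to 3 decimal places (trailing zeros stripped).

Answer: -7.59 -33.908 23.91 1.763

Derivation:
Executing turtle program step by step:
Start: pos=(0,0), heading=0, pen down
FD 5: (0,0) -> (5,0) [heading=0, draw]
REPEAT 3 [
  -- iteration 1/3 --
  FD 14: (5,0) -> (19,0) [heading=0, draw]
  RT 144: heading 0 -> 216
  FD 10: (19,0) -> (10.91,-5.878) [heading=216, draw]
  REPEAT 3 [
    -- iteration 1/3 --
    LT 144: heading 216 -> 0
    FD 13: (10.91,-5.878) -> (23.91,-5.878) [heading=0, draw]
    -- iteration 2/3 --
    LT 144: heading 0 -> 144
    FD 13: (23.91,-5.878) -> (13.393,1.763) [heading=144, draw]
    -- iteration 3/3 --
    LT 144: heading 144 -> 288
    FD 13: (13.393,1.763) -> (17.41,-10.6) [heading=288, draw]
  ]
  -- iteration 2/3 --
  FD 14: (17.41,-10.6) -> (21.736,-23.915) [heading=288, draw]
  RT 144: heading 288 -> 144
  FD 10: (21.736,-23.915) -> (13.646,-18.037) [heading=144, draw]
  REPEAT 3 [
    -- iteration 1/3 --
    LT 144: heading 144 -> 288
    FD 13: (13.646,-18.037) -> (17.663,-30.401) [heading=288, draw]
    -- iteration 2/3 --
    LT 144: heading 288 -> 72
    FD 13: (17.663,-30.401) -> (21.68,-18.037) [heading=72, draw]
    -- iteration 3/3 --
    LT 144: heading 72 -> 216
    FD 13: (21.68,-18.037) -> (11.163,-25.679) [heading=216, draw]
  ]
  -- iteration 3/3 --
  FD 14: (11.163,-25.679) -> (-0.163,-33.908) [heading=216, draw]
  RT 144: heading 216 -> 72
  FD 10: (-0.163,-33.908) -> (2.927,-24.397) [heading=72, draw]
  REPEAT 3 [
    -- iteration 1/3 --
    LT 144: heading 72 -> 216
    FD 13: (2.927,-24.397) -> (-7.59,-32.038) [heading=216, draw]
    -- iteration 2/3 --
    LT 144: heading 216 -> 0
    FD 13: (-7.59,-32.038) -> (5.41,-32.038) [heading=0, draw]
    -- iteration 3/3 --
    LT 144: heading 0 -> 144
    FD 13: (5.41,-32.038) -> (-5.107,-24.397) [heading=144, draw]
  ]
]
RT 108: heading 144 -> 36
Final: pos=(-5.107,-24.397), heading=36, 16 segment(s) drawn

Segment endpoints: x in {-7.59, -5.107, -0.163, 0, 2.927, 5, 5.41, 10.91, 11.163, 13.393, 13.646, 17.41, 17.663, 19, 21.68, 21.736, 23.91}, y in {-33.908, -32.038, -32.038, -30.401, -25.679, -24.397, -24.397, -23.915, -18.037, -18.037, -10.6, -5.878, 0, 1.763}
xmin=-7.59, ymin=-33.908, xmax=23.91, ymax=1.763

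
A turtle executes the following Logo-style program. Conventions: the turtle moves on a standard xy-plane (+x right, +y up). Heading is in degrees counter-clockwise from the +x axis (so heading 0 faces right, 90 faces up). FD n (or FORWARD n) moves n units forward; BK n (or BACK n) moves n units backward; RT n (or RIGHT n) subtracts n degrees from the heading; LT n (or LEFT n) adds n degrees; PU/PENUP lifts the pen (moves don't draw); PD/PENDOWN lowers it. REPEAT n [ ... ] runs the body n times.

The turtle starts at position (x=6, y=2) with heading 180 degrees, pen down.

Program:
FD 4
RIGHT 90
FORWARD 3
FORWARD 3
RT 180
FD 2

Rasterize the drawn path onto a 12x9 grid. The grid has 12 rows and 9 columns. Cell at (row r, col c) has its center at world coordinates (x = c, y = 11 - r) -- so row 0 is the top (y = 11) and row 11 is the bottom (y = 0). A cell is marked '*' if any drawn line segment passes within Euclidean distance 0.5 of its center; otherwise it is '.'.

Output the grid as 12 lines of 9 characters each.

Segment 0: (6,2) -> (2,2)
Segment 1: (2,2) -> (2,5)
Segment 2: (2,5) -> (2,8)
Segment 3: (2,8) -> (2,6)

Answer: .........
.........
.........
..*......
..*......
..*......
..*......
..*......
..*......
..*****..
.........
.........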